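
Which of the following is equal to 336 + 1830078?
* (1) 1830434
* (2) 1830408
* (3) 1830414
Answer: 3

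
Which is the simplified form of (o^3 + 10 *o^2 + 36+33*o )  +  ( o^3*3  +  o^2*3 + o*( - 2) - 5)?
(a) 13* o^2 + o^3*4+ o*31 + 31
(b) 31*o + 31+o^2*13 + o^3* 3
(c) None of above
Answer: a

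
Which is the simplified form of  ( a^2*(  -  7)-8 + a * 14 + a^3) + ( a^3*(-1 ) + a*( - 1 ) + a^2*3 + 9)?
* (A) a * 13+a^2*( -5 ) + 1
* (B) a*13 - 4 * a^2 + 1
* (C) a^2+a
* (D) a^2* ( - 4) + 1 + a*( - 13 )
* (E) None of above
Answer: B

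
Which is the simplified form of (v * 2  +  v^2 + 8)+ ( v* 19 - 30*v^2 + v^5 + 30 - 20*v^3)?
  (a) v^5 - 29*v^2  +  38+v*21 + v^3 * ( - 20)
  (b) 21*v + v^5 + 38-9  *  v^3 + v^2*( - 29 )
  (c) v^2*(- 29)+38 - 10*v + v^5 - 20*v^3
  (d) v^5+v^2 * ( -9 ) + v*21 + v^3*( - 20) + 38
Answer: a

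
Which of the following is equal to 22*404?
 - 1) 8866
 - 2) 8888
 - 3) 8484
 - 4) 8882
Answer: 2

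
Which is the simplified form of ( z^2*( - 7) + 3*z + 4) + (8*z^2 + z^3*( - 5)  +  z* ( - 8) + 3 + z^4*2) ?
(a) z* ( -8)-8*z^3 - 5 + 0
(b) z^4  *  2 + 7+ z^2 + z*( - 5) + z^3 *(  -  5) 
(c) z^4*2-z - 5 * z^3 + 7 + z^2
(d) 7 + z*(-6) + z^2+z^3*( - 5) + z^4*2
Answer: b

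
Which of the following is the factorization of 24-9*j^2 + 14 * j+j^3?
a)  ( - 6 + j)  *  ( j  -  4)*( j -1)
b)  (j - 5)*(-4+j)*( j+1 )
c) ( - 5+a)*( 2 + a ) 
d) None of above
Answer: d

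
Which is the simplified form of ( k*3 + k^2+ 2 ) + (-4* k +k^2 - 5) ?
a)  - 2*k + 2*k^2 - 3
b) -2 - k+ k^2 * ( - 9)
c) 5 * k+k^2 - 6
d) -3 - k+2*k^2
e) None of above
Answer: d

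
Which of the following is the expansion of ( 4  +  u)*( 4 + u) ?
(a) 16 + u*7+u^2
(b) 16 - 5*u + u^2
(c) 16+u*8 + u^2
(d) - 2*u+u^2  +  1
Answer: c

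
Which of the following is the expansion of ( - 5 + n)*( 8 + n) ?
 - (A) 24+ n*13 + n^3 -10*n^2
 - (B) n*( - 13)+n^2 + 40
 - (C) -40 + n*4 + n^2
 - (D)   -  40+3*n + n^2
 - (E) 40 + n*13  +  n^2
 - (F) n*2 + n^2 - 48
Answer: D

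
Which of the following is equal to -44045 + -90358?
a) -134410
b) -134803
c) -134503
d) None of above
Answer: d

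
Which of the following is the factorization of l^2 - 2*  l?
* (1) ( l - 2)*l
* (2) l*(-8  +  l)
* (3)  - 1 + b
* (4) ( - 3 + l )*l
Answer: 1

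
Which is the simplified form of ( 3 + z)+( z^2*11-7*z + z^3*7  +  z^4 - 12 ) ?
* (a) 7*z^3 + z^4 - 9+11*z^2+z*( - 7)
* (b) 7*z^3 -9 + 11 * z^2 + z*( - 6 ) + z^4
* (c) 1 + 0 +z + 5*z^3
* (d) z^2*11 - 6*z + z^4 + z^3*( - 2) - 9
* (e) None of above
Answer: b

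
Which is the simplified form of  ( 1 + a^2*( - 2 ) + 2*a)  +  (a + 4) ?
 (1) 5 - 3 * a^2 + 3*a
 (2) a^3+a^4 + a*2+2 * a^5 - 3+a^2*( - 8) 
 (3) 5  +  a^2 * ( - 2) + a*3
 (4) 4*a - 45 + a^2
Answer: 3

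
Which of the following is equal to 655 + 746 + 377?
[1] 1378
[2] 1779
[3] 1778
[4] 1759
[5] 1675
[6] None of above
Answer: 3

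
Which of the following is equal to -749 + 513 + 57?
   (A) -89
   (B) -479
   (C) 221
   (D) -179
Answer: D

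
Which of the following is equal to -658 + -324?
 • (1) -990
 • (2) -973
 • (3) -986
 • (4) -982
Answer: 4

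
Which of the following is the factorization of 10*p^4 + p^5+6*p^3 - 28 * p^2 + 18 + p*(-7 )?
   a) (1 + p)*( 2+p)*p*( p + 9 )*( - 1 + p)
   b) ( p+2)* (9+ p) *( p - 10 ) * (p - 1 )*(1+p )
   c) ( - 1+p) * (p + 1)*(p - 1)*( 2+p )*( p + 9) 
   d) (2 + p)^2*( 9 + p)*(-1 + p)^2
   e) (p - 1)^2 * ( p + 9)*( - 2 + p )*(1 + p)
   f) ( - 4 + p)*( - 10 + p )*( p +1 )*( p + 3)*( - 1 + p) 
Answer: c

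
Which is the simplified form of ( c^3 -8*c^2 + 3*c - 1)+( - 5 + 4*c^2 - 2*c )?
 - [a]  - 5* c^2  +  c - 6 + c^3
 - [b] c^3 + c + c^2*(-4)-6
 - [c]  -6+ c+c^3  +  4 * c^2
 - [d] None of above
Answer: b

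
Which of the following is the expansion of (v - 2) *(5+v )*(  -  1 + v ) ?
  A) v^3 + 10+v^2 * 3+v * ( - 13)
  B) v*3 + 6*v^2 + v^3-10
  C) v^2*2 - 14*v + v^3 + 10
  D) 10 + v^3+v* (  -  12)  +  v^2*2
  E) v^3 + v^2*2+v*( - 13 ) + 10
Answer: E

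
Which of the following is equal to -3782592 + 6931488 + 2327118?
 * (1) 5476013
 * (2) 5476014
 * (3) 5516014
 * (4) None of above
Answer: 2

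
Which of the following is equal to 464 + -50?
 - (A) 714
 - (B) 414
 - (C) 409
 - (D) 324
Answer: B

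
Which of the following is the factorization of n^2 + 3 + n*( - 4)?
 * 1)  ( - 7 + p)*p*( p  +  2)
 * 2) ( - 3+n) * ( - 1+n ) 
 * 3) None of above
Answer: 2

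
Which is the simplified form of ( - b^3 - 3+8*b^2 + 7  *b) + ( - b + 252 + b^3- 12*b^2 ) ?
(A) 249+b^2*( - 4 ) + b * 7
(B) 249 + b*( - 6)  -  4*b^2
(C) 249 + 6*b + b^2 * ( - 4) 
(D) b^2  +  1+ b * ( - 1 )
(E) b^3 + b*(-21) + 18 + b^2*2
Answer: C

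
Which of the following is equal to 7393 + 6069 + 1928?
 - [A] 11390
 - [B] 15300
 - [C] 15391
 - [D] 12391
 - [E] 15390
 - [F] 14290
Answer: E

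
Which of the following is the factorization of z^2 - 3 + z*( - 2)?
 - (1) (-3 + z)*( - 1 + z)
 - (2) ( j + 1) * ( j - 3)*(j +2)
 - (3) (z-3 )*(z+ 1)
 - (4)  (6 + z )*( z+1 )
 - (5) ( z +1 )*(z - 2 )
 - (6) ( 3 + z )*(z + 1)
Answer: 3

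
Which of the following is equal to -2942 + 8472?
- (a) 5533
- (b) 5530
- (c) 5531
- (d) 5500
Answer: b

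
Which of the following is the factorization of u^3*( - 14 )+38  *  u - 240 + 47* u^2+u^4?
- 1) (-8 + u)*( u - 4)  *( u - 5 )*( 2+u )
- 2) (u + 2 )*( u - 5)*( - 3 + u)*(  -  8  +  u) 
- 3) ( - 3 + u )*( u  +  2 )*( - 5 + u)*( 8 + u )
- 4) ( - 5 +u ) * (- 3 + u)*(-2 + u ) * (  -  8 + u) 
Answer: 2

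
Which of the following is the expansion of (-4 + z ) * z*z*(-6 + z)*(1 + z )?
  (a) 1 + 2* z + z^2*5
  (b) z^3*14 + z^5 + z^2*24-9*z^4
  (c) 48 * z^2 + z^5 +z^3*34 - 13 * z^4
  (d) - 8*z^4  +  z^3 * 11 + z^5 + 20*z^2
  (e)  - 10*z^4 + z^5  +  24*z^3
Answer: b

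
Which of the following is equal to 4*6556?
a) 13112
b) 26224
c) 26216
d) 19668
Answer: b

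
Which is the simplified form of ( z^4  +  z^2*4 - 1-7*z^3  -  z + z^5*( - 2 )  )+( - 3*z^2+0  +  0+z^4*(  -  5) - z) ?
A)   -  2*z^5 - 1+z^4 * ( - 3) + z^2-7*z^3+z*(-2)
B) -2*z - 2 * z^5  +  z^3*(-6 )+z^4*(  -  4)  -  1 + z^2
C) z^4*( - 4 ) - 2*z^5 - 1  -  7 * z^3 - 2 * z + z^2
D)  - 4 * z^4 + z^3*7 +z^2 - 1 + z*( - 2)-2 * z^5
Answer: C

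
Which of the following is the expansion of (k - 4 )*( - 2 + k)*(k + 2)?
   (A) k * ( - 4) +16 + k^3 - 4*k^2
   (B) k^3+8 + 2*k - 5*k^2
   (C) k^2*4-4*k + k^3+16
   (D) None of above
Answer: A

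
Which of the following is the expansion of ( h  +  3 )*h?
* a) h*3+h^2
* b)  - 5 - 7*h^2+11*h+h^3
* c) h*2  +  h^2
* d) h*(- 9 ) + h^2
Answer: a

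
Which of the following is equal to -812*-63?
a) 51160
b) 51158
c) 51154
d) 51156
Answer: d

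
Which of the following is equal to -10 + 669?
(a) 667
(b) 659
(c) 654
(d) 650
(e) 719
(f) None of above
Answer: b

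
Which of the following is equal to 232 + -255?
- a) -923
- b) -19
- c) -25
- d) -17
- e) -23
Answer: e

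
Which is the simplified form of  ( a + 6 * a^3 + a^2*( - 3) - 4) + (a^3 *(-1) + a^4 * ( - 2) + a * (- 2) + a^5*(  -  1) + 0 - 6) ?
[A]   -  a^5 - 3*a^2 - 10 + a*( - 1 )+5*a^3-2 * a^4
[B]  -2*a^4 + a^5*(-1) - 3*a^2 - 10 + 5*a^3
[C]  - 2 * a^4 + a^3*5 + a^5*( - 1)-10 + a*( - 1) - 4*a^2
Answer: A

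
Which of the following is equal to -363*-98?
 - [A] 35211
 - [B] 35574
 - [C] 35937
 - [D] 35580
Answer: B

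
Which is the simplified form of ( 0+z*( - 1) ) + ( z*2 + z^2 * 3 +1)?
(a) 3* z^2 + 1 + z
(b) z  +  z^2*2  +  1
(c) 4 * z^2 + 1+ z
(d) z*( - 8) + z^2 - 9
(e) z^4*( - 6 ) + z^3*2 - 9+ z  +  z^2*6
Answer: a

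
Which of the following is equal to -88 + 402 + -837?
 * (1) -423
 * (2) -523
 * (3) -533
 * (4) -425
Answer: 2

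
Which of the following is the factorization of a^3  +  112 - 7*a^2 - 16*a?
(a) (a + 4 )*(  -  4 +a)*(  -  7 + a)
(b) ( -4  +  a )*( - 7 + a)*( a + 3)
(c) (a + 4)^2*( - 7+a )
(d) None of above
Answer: a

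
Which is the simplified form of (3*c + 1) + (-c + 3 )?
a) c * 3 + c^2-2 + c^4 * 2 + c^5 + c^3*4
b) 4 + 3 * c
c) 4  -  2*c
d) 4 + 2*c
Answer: d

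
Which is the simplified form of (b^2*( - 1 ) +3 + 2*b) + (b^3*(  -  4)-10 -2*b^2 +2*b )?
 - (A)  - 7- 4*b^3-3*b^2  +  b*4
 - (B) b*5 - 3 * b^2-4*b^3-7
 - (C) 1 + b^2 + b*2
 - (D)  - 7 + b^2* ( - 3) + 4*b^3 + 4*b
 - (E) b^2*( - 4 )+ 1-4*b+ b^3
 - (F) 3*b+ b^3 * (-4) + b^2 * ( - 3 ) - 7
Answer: A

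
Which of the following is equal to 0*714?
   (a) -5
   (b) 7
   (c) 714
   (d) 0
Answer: d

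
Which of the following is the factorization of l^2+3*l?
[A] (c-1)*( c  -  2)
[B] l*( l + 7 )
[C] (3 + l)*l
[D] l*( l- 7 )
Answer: C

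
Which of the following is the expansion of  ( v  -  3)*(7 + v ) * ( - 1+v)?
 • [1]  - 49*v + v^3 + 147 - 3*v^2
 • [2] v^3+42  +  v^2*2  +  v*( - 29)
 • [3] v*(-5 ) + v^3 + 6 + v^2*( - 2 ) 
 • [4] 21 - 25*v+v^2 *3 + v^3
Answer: 4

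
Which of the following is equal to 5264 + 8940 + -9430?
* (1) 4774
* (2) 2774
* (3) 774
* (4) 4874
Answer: 1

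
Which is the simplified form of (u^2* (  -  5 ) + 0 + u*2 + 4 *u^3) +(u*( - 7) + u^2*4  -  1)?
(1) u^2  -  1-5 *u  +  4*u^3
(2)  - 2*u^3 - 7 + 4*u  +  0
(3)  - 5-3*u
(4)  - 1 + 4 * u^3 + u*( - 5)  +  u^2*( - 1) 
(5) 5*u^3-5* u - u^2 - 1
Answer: 4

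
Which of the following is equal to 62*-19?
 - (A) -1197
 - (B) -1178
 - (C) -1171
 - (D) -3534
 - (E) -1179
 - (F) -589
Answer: B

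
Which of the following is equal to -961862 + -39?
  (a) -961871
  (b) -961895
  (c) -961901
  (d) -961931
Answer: c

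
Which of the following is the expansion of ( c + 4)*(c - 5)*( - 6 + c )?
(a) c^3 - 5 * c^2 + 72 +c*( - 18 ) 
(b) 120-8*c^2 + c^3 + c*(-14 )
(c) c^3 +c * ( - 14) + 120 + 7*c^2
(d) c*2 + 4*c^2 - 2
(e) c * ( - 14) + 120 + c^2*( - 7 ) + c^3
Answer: e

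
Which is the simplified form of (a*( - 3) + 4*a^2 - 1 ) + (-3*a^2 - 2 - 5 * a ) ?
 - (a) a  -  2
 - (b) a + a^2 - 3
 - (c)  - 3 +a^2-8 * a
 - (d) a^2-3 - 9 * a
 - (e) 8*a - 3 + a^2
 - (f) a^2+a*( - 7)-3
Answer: c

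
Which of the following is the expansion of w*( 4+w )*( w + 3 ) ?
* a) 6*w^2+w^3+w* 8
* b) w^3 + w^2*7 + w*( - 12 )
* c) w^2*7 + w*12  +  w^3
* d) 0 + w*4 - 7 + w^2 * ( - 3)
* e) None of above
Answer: c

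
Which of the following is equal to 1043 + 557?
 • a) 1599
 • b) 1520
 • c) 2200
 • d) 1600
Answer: d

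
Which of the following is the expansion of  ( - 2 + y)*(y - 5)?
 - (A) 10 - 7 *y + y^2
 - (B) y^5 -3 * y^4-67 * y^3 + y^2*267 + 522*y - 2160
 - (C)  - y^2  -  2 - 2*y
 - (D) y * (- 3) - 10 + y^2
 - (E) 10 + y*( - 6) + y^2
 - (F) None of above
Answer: A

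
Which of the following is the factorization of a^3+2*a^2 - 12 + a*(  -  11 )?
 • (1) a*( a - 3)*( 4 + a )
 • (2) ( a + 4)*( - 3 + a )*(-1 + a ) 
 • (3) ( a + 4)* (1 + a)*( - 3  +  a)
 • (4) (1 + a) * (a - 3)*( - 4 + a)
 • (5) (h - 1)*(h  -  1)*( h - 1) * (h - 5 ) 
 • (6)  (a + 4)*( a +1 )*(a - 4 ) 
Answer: 3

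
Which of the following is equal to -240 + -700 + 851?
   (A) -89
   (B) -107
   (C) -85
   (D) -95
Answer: A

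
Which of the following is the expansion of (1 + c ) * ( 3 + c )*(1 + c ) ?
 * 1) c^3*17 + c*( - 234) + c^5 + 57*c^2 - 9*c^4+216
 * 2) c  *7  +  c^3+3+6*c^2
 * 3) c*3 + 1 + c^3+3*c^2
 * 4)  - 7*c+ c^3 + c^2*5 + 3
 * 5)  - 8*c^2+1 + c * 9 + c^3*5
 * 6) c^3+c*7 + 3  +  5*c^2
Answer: 6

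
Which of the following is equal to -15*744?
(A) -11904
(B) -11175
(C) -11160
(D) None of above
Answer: C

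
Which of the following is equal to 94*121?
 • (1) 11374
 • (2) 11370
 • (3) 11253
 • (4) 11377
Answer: 1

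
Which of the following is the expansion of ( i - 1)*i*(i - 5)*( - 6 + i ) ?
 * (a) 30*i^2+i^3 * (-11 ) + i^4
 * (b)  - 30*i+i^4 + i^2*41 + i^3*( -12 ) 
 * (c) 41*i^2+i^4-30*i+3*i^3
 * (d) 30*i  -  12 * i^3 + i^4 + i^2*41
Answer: b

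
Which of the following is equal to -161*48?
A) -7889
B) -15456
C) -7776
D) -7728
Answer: D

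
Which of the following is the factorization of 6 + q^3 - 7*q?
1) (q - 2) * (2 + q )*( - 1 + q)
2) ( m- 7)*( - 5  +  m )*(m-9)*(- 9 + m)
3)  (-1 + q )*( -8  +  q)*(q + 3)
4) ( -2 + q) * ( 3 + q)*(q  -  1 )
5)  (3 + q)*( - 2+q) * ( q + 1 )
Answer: 4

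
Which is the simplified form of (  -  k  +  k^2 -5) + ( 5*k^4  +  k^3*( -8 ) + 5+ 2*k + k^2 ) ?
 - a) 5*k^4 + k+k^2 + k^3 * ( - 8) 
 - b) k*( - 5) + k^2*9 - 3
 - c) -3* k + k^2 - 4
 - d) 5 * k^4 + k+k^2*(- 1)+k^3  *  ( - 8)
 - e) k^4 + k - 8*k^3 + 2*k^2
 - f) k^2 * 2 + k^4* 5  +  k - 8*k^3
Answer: f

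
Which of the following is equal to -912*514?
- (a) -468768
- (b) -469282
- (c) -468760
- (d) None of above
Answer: a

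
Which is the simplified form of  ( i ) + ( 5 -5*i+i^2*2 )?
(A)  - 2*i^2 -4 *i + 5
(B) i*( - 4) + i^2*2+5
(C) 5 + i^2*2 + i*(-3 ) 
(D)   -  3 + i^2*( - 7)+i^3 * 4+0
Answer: B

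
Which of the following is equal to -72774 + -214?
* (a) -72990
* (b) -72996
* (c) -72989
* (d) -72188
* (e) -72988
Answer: e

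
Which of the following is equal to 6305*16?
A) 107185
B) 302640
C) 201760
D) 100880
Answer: D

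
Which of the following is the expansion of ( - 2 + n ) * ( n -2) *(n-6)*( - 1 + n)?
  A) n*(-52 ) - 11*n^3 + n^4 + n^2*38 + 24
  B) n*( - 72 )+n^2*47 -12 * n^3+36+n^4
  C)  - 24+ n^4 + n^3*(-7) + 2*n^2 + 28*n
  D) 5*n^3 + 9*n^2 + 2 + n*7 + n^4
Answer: A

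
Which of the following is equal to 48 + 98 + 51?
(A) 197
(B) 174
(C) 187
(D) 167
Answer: A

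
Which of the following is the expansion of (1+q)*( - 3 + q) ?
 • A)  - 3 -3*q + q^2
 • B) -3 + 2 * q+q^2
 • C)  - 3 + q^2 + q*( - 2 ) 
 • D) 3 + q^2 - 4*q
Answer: C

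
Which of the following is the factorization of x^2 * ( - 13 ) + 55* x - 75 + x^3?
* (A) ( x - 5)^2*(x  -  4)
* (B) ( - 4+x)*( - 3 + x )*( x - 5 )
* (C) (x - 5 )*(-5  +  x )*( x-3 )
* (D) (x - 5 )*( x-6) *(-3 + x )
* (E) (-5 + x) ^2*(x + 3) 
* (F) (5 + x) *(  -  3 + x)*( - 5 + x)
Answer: C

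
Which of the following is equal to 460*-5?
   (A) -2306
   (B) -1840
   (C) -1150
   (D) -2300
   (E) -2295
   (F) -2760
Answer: D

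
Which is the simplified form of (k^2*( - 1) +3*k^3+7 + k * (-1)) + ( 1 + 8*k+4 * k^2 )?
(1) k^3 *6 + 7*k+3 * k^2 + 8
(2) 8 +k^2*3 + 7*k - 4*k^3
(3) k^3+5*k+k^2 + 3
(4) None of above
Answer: 4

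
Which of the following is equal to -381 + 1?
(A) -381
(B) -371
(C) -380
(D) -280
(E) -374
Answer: C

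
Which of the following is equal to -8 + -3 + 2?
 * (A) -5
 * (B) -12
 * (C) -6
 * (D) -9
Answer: D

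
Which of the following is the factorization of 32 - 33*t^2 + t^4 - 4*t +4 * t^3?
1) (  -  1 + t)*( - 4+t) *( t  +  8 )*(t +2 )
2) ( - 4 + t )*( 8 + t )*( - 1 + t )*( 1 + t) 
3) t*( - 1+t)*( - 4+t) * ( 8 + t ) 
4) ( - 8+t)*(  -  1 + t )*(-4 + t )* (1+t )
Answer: 2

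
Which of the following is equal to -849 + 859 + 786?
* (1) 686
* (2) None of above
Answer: 2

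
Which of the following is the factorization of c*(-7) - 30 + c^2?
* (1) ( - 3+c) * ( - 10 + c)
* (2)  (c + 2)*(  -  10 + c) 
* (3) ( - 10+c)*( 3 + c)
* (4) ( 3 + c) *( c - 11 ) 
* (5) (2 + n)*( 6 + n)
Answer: 3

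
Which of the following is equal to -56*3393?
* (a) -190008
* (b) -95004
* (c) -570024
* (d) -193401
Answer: a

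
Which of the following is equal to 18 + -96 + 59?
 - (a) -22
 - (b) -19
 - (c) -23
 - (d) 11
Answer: b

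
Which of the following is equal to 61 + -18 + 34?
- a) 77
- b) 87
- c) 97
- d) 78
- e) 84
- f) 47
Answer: a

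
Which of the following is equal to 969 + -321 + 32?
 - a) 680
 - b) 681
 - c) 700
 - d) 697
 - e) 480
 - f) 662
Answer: a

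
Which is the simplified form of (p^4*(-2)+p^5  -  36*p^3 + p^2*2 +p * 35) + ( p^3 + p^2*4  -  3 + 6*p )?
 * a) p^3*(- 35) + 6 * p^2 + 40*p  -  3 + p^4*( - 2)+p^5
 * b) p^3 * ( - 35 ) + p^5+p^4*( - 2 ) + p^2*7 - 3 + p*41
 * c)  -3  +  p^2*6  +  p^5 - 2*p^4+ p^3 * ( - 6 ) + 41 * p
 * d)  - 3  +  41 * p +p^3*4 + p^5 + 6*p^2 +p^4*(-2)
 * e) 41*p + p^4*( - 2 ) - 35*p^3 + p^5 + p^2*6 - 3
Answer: e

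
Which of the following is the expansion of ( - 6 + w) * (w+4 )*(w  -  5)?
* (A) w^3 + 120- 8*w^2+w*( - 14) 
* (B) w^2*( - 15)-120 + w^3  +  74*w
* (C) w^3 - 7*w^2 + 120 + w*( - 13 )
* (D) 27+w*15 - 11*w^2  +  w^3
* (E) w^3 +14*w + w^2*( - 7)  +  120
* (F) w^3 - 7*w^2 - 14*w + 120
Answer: F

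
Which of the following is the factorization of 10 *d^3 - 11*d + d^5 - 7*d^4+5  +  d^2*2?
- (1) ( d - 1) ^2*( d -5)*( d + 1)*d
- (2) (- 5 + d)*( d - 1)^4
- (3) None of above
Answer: 3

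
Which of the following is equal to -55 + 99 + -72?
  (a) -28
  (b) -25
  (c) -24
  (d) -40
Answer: a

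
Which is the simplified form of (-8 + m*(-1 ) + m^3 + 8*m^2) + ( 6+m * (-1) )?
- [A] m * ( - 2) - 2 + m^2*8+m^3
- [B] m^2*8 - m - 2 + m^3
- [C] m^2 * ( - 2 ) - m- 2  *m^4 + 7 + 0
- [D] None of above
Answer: A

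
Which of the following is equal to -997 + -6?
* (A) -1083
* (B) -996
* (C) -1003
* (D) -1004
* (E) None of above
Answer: C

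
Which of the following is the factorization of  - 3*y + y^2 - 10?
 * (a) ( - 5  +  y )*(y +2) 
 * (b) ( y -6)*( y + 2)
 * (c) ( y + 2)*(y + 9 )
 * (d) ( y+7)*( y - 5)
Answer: a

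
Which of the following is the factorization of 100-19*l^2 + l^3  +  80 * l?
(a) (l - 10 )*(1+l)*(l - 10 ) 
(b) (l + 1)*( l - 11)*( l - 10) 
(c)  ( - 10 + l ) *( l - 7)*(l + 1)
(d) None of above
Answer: a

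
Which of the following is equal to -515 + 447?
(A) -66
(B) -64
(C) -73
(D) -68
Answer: D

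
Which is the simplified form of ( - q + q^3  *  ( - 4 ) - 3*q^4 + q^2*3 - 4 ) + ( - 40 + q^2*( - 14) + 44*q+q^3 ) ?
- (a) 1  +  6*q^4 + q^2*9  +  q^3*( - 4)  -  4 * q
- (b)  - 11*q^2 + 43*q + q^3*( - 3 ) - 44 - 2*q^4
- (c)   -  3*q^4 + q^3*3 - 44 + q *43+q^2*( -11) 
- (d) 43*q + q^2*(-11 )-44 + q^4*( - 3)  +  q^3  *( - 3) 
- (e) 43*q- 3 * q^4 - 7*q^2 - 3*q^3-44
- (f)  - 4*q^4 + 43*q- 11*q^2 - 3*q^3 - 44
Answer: d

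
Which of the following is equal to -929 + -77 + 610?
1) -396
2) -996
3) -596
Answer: 1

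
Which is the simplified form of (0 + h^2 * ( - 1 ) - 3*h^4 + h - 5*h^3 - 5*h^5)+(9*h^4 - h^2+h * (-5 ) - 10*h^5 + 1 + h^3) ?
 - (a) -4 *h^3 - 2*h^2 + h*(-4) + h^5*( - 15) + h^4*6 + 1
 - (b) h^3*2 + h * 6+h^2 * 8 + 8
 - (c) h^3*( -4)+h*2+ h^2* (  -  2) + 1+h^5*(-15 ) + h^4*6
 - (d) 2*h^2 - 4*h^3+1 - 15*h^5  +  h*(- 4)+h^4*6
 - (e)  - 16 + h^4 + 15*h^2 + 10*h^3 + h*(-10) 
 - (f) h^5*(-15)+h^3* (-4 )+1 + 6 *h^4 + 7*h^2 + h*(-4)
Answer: a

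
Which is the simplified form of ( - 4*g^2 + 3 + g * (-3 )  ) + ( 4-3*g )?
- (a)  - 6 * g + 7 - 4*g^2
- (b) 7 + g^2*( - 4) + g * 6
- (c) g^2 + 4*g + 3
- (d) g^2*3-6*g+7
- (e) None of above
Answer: a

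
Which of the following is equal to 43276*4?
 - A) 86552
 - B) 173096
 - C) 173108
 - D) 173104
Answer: D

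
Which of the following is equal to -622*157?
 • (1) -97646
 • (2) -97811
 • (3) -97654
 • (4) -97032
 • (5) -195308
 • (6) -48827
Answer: 3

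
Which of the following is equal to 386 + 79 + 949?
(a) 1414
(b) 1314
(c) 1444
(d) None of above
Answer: a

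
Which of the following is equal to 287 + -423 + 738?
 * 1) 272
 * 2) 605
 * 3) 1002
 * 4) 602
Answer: 4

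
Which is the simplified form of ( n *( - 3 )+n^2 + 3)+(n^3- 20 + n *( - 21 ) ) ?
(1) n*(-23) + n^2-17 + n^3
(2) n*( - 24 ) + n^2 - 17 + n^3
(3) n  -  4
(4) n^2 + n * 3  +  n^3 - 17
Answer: 2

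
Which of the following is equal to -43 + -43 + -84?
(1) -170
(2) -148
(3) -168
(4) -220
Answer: 1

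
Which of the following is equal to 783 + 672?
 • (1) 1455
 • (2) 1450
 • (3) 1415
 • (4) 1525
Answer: 1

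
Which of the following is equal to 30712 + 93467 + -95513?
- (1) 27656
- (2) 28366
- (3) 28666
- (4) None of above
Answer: 3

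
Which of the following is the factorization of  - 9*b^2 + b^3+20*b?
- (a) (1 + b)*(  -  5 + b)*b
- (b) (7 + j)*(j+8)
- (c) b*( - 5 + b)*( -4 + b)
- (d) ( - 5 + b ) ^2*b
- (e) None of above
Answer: c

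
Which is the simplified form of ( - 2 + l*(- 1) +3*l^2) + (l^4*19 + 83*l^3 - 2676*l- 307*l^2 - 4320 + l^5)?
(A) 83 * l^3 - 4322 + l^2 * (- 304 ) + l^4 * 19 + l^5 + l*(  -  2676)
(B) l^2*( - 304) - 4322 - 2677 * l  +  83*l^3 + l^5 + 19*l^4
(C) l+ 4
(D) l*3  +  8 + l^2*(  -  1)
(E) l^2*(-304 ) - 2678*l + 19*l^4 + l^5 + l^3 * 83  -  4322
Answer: B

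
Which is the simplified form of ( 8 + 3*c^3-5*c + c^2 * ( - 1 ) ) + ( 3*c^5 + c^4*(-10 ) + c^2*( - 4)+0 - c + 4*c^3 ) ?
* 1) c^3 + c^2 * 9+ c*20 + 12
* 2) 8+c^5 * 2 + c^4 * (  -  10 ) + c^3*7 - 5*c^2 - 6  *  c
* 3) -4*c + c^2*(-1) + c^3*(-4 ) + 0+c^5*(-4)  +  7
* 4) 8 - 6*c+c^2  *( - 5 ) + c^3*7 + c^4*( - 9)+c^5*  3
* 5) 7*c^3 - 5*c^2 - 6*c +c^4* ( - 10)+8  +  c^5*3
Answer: 5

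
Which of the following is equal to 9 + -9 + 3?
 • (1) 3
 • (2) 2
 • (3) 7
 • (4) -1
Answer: 1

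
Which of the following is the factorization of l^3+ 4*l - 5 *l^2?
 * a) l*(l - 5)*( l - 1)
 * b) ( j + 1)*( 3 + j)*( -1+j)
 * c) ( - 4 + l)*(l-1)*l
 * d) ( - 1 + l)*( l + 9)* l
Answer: c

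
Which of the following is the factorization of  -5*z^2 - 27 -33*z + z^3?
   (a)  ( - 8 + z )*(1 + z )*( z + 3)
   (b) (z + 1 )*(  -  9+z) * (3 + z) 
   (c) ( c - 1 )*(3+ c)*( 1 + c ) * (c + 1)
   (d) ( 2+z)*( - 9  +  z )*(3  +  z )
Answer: b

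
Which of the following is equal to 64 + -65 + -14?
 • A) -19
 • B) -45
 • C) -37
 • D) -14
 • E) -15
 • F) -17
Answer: E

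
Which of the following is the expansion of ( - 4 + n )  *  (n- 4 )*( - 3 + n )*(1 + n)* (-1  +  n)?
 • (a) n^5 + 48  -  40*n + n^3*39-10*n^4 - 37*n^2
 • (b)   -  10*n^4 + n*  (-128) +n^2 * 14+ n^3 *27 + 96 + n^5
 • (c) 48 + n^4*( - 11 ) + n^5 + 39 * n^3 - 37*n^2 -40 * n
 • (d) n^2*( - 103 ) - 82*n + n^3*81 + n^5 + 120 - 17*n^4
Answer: c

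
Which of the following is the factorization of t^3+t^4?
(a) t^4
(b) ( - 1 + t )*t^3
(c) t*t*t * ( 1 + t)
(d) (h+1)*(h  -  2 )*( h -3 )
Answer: c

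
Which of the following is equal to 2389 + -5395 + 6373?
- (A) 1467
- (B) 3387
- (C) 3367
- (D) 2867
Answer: C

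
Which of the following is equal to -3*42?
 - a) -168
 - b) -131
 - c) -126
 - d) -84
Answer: c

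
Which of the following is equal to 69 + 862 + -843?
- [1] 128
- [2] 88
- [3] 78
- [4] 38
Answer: 2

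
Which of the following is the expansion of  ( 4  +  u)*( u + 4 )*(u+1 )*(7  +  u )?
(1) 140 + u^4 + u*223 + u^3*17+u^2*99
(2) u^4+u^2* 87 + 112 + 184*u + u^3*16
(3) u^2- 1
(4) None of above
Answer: 2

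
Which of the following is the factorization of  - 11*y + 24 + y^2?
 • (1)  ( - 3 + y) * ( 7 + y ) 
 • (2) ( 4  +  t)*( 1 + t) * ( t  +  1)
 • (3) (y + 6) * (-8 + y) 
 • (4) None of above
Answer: 4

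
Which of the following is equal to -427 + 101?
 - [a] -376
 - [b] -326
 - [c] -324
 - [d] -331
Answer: b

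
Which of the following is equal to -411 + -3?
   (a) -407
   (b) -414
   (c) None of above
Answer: b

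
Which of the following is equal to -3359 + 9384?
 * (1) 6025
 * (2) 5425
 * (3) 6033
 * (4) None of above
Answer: 1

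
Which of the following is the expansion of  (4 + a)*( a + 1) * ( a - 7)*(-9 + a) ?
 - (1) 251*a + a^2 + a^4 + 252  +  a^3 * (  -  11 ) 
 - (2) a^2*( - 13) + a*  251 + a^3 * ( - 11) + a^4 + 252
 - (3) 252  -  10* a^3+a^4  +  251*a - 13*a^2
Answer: 2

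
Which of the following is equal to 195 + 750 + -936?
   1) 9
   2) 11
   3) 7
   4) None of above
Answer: 1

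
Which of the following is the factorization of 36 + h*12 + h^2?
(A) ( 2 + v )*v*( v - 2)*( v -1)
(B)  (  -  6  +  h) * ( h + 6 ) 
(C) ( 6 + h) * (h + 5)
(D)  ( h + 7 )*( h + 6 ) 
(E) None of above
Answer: E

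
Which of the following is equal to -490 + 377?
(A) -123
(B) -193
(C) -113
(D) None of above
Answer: C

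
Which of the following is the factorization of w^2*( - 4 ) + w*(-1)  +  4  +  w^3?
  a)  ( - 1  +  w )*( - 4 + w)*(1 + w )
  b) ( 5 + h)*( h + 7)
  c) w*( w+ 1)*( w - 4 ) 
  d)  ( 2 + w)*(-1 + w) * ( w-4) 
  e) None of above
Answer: a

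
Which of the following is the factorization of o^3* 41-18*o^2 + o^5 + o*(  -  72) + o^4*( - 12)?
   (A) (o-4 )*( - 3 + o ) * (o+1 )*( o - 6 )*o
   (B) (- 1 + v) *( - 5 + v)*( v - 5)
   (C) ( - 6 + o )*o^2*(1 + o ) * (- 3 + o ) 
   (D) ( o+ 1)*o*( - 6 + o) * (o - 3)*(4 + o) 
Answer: A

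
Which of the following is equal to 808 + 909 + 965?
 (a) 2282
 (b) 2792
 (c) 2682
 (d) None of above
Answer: c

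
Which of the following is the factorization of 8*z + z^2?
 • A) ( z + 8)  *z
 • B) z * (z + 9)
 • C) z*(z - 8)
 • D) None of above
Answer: A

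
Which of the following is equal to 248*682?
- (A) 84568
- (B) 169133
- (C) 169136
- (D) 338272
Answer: C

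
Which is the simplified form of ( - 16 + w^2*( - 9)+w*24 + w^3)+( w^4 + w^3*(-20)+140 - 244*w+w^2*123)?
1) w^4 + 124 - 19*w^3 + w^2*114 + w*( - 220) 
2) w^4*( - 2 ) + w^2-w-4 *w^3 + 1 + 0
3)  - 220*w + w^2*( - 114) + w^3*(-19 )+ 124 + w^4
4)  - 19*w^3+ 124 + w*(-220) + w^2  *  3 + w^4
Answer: 1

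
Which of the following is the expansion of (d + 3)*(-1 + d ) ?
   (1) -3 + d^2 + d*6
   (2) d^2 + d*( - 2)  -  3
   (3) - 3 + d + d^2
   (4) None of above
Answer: 4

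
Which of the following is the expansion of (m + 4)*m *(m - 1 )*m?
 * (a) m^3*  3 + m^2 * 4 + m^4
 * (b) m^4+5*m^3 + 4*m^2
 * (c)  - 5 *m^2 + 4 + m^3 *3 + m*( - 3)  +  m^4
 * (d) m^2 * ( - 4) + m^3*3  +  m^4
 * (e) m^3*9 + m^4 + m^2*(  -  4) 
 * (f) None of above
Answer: d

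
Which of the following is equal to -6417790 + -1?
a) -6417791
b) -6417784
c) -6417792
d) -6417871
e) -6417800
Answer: a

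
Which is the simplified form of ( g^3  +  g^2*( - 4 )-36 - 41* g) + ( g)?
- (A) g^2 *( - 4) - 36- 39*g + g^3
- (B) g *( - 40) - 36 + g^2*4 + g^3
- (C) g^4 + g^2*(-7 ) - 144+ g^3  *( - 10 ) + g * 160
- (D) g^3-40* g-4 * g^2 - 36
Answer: D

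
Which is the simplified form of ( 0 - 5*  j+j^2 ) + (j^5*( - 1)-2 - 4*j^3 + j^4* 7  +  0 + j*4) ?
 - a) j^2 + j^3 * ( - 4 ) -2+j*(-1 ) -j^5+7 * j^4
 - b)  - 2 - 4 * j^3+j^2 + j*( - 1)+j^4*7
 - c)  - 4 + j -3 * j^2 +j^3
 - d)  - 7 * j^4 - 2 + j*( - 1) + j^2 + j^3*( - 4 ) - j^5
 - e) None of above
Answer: a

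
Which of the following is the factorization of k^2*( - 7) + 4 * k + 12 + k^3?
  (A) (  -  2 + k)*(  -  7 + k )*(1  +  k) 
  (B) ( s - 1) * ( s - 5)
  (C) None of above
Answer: C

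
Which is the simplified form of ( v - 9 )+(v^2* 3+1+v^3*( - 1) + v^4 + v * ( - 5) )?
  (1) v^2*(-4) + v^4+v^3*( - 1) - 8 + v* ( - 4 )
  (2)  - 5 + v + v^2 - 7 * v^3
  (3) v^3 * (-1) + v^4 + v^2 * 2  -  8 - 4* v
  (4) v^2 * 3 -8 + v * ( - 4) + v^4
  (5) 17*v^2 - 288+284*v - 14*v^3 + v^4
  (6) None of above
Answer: 6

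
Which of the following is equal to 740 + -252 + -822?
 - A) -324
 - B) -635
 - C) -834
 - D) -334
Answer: D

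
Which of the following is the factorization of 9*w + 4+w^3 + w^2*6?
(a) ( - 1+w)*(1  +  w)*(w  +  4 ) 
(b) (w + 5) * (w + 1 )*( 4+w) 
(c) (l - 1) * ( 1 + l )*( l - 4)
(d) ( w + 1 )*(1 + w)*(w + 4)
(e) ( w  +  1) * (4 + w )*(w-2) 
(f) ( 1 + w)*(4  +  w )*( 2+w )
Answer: d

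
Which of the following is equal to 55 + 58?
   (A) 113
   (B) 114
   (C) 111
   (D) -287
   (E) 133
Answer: A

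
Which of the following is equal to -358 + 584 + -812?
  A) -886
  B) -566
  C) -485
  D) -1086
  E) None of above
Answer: E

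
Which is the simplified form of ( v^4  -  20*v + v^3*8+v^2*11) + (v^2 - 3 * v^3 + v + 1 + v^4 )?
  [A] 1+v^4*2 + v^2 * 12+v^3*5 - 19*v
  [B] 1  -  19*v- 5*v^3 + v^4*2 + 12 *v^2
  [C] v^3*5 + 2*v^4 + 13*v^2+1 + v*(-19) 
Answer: A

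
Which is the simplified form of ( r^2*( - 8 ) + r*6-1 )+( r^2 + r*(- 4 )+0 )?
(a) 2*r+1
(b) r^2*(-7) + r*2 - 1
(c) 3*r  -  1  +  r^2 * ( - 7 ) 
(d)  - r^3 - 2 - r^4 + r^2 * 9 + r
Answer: b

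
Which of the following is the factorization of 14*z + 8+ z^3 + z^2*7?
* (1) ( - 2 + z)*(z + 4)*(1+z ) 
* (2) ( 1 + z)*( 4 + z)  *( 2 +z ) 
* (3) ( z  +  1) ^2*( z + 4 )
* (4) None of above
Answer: 2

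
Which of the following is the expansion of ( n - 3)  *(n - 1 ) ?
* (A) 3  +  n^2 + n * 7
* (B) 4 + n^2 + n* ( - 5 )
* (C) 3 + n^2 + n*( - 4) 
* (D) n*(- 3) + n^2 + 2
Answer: C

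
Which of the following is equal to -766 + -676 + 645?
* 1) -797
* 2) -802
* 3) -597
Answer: 1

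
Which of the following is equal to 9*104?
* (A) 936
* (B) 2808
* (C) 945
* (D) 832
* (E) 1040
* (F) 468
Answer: A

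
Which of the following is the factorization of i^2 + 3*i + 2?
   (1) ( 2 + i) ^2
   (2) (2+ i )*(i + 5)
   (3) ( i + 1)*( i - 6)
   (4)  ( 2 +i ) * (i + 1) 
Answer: 4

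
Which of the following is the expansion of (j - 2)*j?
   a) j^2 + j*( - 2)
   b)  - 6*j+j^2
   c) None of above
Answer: a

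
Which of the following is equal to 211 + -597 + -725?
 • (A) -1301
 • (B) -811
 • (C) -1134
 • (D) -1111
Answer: D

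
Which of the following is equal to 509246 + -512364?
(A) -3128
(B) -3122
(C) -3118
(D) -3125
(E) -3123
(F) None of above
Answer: C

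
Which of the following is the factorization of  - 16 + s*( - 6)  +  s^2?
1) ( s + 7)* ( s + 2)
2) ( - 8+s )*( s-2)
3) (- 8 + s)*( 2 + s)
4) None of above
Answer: 3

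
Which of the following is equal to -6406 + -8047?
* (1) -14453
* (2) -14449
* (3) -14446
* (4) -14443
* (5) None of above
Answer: 1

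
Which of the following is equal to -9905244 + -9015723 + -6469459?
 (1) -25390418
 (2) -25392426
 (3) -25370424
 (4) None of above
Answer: 4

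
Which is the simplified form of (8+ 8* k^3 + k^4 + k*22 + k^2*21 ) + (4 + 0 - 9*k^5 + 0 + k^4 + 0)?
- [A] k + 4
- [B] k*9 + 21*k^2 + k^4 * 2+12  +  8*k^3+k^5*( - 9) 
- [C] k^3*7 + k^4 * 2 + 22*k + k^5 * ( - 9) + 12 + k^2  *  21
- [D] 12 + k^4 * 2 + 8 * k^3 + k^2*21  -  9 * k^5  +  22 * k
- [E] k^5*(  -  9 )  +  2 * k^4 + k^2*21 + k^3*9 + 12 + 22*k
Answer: D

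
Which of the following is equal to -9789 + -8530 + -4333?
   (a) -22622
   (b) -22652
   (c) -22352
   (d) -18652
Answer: b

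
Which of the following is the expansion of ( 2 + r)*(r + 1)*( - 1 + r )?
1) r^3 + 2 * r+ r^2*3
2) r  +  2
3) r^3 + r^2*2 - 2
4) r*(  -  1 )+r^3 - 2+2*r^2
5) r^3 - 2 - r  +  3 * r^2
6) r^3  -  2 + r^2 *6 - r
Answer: 4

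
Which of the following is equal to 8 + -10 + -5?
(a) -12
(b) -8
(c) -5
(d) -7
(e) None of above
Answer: d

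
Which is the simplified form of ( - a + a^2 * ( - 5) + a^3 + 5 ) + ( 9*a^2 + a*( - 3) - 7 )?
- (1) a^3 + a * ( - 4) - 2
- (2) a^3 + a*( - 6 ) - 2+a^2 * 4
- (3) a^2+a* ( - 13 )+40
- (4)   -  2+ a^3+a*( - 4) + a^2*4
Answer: 4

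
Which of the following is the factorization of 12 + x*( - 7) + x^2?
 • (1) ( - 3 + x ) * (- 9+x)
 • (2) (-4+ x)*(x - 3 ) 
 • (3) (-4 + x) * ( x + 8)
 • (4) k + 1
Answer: 2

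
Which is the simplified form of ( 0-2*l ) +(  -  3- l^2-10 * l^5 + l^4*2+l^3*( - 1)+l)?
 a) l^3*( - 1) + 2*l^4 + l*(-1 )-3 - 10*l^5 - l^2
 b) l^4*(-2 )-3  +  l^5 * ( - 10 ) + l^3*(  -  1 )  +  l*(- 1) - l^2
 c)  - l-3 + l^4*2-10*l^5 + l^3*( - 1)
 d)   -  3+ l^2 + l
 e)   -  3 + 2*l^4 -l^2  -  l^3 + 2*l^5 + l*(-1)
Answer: a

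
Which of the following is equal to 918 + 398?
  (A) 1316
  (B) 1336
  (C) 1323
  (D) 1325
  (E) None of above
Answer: A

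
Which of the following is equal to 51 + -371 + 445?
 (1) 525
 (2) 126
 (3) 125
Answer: 3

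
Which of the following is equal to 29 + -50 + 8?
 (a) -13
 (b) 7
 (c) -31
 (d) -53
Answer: a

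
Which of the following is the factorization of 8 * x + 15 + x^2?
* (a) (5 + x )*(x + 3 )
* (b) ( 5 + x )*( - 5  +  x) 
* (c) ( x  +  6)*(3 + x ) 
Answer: a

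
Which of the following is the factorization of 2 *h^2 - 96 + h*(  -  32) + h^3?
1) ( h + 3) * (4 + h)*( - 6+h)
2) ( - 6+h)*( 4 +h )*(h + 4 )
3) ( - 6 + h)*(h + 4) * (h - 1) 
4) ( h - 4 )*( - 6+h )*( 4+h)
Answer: 2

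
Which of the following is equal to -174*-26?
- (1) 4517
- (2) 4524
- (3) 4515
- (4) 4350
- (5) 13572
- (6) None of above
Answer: 2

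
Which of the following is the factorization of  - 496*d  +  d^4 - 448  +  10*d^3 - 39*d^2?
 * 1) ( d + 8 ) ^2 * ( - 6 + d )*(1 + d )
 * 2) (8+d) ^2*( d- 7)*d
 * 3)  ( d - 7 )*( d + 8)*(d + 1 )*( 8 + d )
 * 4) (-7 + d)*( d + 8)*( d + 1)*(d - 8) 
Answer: 3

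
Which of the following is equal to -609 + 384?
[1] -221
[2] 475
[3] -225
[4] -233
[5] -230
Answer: 3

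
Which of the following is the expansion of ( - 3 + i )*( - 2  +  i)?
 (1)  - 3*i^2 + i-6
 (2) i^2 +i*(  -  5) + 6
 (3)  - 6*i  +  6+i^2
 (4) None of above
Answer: 2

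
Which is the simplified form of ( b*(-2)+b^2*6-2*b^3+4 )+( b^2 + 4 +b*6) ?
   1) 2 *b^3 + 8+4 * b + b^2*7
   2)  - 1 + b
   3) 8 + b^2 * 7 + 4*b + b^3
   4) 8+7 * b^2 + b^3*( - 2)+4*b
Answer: 4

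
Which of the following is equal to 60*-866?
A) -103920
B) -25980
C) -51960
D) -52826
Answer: C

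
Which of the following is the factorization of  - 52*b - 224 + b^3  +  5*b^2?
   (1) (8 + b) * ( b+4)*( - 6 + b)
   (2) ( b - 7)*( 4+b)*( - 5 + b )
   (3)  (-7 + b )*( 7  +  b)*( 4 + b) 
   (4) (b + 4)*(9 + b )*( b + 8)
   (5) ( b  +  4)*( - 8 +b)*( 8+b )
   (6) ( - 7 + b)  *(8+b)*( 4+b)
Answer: 6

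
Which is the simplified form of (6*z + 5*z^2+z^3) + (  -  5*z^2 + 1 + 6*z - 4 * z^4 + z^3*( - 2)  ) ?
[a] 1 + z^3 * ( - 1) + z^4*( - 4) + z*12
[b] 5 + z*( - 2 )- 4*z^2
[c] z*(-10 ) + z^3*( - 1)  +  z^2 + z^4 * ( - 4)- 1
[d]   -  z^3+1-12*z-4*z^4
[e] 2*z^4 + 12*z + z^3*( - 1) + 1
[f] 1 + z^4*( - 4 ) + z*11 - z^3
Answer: a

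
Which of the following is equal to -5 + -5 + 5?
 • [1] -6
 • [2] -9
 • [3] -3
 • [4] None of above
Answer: 4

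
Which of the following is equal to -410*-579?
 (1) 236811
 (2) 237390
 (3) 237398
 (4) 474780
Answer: 2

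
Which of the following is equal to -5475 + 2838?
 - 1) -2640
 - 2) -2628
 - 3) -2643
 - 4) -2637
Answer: 4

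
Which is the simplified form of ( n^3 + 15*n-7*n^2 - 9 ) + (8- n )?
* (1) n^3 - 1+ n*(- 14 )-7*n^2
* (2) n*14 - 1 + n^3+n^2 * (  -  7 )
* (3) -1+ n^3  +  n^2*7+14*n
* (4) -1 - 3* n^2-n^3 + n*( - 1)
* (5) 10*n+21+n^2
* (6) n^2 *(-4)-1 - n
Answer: 2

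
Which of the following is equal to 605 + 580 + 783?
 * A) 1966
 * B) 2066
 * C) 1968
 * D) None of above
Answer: C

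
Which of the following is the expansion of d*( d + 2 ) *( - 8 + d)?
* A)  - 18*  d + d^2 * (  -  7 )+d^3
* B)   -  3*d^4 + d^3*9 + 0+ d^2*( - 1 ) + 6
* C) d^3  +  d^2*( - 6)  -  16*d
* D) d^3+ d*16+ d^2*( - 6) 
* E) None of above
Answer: C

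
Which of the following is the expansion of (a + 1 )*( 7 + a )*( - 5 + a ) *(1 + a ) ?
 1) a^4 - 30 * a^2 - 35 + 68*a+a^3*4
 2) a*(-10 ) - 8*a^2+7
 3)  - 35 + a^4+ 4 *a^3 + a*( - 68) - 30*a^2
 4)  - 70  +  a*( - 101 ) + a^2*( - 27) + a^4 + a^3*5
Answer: 3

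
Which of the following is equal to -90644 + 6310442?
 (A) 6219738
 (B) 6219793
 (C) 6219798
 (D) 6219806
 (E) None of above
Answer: C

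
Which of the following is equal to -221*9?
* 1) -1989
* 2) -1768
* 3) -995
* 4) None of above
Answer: 1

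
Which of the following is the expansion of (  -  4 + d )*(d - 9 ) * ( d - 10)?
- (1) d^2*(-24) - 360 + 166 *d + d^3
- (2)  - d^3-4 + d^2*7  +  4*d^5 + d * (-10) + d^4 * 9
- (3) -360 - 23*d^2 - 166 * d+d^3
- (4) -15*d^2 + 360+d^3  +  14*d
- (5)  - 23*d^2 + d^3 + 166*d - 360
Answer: 5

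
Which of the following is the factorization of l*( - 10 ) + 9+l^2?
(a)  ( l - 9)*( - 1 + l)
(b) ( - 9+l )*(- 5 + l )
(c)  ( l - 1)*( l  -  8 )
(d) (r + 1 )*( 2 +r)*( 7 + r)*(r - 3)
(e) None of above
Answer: a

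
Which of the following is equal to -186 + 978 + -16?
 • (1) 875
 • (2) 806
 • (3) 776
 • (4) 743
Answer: 3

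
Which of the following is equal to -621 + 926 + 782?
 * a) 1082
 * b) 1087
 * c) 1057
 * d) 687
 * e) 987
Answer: b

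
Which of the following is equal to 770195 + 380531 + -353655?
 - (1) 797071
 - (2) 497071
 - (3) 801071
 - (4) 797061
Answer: 1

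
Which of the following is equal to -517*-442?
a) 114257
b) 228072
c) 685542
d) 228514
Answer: d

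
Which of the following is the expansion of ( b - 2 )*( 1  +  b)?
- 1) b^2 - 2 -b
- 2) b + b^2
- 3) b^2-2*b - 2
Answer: 1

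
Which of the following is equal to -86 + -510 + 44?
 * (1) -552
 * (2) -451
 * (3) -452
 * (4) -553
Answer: 1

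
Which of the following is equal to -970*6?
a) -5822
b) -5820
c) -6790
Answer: b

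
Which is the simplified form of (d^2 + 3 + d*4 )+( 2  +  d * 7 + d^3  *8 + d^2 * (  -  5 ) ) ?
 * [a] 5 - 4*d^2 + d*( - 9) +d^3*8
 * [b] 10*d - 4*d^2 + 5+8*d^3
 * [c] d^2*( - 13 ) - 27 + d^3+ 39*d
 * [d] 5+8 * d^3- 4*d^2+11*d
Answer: d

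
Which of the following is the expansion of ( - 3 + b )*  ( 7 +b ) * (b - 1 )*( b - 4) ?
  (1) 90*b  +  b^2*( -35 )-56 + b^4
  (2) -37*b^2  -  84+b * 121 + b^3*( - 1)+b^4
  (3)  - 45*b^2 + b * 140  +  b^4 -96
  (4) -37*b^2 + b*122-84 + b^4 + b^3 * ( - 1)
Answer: 2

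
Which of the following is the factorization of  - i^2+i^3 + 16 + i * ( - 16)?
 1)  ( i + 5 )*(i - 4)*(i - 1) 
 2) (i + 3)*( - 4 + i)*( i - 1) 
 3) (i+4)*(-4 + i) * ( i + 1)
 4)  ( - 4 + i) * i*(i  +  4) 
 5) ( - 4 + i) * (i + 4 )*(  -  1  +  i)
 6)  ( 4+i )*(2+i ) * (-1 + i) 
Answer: 5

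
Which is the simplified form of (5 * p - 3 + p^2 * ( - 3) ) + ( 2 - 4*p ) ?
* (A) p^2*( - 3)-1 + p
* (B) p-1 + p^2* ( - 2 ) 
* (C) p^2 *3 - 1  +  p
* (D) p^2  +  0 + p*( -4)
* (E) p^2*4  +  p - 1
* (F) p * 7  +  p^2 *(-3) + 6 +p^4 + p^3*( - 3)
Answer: A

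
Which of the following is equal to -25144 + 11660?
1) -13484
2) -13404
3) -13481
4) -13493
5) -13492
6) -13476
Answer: 1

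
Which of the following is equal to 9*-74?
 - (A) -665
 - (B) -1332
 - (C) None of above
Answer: C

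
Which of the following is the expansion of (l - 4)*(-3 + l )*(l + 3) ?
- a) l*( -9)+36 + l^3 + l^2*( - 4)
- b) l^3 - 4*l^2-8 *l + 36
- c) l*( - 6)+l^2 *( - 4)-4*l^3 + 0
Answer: a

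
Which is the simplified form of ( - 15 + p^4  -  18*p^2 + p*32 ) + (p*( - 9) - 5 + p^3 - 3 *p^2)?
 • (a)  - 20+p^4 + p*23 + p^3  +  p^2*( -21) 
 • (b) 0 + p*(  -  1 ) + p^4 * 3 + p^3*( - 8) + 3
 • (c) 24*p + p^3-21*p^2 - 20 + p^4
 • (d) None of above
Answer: a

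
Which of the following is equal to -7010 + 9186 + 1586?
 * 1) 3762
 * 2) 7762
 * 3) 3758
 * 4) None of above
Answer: 1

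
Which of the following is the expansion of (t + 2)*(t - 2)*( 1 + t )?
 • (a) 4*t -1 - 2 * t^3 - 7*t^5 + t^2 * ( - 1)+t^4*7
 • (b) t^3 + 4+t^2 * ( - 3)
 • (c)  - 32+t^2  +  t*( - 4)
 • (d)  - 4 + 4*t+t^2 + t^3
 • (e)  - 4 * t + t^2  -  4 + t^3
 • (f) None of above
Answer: e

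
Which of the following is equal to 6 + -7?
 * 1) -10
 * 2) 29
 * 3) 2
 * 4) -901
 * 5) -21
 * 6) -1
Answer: 6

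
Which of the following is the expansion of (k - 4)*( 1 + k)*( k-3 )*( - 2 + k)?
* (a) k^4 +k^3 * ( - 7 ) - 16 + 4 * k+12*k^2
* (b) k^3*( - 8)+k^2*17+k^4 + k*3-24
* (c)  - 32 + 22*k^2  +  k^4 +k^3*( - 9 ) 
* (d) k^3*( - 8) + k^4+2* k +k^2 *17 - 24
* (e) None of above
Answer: d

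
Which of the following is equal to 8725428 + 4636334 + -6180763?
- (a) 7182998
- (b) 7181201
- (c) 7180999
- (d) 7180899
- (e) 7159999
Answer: c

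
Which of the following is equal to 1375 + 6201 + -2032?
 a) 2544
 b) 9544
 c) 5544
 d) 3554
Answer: c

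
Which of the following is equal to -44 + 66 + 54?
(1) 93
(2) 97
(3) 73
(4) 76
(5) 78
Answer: 4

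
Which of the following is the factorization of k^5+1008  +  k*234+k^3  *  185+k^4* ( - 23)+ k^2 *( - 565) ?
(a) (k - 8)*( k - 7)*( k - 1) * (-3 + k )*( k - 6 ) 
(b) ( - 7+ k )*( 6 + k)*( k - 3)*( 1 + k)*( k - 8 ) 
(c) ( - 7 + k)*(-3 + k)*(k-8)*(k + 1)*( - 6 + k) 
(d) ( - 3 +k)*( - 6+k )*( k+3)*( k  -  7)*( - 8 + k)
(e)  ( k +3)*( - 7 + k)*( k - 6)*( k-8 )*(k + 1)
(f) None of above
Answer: c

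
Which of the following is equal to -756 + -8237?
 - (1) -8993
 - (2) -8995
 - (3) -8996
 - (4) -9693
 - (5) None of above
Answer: 1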